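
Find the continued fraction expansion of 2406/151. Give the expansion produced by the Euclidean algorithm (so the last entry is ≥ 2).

2406 = 15×151 + 141
151 = 1×141 + 10
141 = 14×10 + 1
10 = 10×1 + 0  (stop)
So 2406/151 = [15; 1, 14, 10].

[15; 1, 14, 10]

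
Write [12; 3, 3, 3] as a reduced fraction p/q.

Using pₖ = aₖpₖ₋₁ + pₖ₋₂ and qₖ = aₖqₖ₋₁ + qₖ₋₂:
  k=0: a=12, p=12, q=1
  k=1: a=3, p=37, q=3
  k=2: a=3, p=123, q=10
  k=3: a=3, p=406, q=33

406/33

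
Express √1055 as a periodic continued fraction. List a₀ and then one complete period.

a₀ = ⌊√1055⌋ = 32.

[32; 2, 12, 2, 64]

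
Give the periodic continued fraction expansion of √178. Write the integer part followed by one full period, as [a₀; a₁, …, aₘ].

a₀ = ⌊√178⌋ = 13.
With m₀=0, d₀=1 and mₖ₊₁ = dₖaₖ − mₖ, dₖ₊₁ = (n − mₖ₊₁²)/dₖ, aₖ₊₁ = ⌊(a₀+mₖ₊₁)/dₖ₊₁⌋:
  k=1: m=13, d=9, a=2
  k=2: m=5, d=17, a=1
  k=3: m=12, d=2, a=12
  k=4: m=12, d=17, a=1
  k=5: m=5, d=9, a=2
  k=6: m=13, d=1, a=26
d=1 and a=2a₀=26 at k=6, so the next step gives (m, d) = (13, 9) again — its k=1 value — and the period has length 6.

[13; 2, 1, 12, 1, 2, 26]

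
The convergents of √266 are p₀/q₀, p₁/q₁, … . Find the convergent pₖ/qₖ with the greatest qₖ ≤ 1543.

22132/1357

√266 = [16; 3, 4, 3, 32, …] (period length 4).
Convergents:
  p_0/q_0 = 16/1
  p_1/q_1 = 49/3
  p_2/q_2 = 212/13
  p_3/q_3 = 685/42
  p_4/q_4 = 22132/1357
  p_5/q_5 = 67081/4113
q_4 = 1357 ≤ 1543 < 4113 = q_5, so the answer is 22132/1357.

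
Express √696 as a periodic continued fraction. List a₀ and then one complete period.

[26; 2, 1, 1, 1, 1, 1, 2, 52]

a₀ = ⌊√696⌋ = 26.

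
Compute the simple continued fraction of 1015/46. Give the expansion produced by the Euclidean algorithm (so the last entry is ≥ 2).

[22; 15, 3]

1015 = 22*46 + 3
46 = 15*3 + 1
3 = 3*1 + 0  (stop)
So 1015/46 = [22; 15, 3].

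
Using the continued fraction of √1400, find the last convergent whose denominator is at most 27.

√1400 = [37; 2, 2, 2, 74, …] (period length 4).
Convergents:
  p_0/q_0 = 37/1
  p_1/q_1 = 75/2
  p_2/q_2 = 187/5
  p_3/q_3 = 449/12
  p_4/q_4 = 33413/893
q_3 = 12 ≤ 27 < 893 = q_4, so the answer is 449/12.

449/12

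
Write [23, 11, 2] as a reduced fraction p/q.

531/23

Fold from the inside: start with 2/1.
  11 + 1/2 = 23/2
  23 + 2/23 = 531/23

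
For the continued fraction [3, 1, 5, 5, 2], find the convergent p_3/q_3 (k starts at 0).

119/31

Using pₖ = aₖpₖ₋₁ + pₖ₋₂, qₖ = aₖqₖ₋₁ + qₖ₋₂ (with p₋₁=1, p₋₂=0, q₋₁=0, q₋₂=1):
  k=0: a=3, p=3, q=1
  k=1: a=1, p=4, q=1
  k=2: a=5, p=23, q=6
  k=3: a=5, p=119, q=31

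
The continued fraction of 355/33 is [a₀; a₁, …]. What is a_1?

355 = 10·33 + 25   →  a_0 = 10
33 = 1·25 + 8   →  a_1 = 1

1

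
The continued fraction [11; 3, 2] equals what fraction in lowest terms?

Using pₖ = aₖpₖ₋₁ + pₖ₋₂ and qₖ = aₖqₖ₋₁ + qₖ₋₂:
  k=0: a=11, p=11, q=1
  k=1: a=3, p=34, q=3
  k=2: a=2, p=79, q=7

79/7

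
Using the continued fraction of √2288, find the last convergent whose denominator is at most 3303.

137233/2869

√2288 = [47; 1, 4, 1, 94, …] (period length 4).
Convergents:
  p_0/q_0 = 47/1
  p_1/q_1 = 48/1
  p_2/q_2 = 239/5
  p_3/q_3 = 287/6
  p_4/q_4 = 27217/569
  p_5/q_5 = 27504/575
  p_6/q_6 = 137233/2869
  p_7/q_7 = 164737/3444
q_6 = 2869 ≤ 3303 < 3444 = q_7, so the answer is 137233/2869.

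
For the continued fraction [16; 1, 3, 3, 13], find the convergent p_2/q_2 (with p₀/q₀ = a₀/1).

Using pₖ = aₖpₖ₋₁ + pₖ₋₂, qₖ = aₖqₖ₋₁ + qₖ₋₂ (with p₋₁=1, p₋₂=0, q₋₁=0, q₋₂=1):
  k=0: a=16, p=16, q=1
  k=1: a=1, p=17, q=1
  k=2: a=3, p=67, q=4

67/4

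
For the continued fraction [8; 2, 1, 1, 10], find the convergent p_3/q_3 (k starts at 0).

42/5

Using pₖ = aₖpₖ₋₁ + pₖ₋₂, qₖ = aₖqₖ₋₁ + qₖ₋₂ (with p₋₁=1, p₋₂=0, q₋₁=0, q₋₂=1):
  k=0: a=8, p=8, q=1
  k=1: a=2, p=17, q=2
  k=2: a=1, p=25, q=3
  k=3: a=1, p=42, q=5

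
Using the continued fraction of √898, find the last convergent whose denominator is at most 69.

899/30

√898 = [29; 1, 28, 1, 58, …] (period length 4).
Convergents:
  p_0/q_0 = 29/1
  p_1/q_1 = 30/1
  p_2/q_2 = 869/29
  p_3/q_3 = 899/30
  p_4/q_4 = 53011/1769
q_3 = 30 ≤ 69 < 1769 = q_4, so the answer is 899/30.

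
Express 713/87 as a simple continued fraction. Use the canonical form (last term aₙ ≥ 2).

713 = 8*87 + 17
87 = 5*17 + 2
17 = 8*2 + 1
2 = 2*1 + 0  (stop)
So 713/87 = [8; 5, 8, 2].

[8; 5, 8, 2]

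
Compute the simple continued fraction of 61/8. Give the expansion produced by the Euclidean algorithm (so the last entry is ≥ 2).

[7; 1, 1, 1, 2]

61 = 7*8 + 5
8 = 1*5 + 3
5 = 1*3 + 2
3 = 1*2 + 1
2 = 2*1 + 0  (stop)
So 61/8 = [7; 1, 1, 1, 2].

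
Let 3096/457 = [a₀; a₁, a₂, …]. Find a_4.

3

3096 = 6·457 + 354   →  a_0 = 6
457 = 1·354 + 103   →  a_1 = 1
354 = 3·103 + 45   →  a_2 = 3
103 = 2·45 + 13   →  a_3 = 2
45 = 3·13 + 6   →  a_4 = 3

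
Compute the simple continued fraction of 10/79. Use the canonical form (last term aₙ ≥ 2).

[0; 7, 1, 9]

10 = 0*79 + 10
79 = 7*10 + 9
10 = 1*9 + 1
9 = 9*1 + 0  (stop)
So 10/79 = [0; 7, 1, 9].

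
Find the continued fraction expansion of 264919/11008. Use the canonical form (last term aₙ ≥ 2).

264919 = 24*11008 + 727
11008 = 15*727 + 103
727 = 7*103 + 6
103 = 17*6 + 1
6 = 6*1 + 0  (stop)
So 264919/11008 = [24; 15, 7, 17, 6].

[24; 15, 7, 17, 6]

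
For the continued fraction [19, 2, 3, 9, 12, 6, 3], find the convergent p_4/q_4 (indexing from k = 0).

Using pₖ = aₖpₖ₋₁ + pₖ₋₂, qₖ = aₖqₖ₋₁ + qₖ₋₂ (with p₋₁=1, p₋₂=0, q₋₁=0, q₋₂=1):
  k=0: a=19, p=19, q=1
  k=1: a=2, p=39, q=2
  k=2: a=3, p=136, q=7
  k=3: a=9, p=1263, q=65
  k=4: a=12, p=15292, q=787

15292/787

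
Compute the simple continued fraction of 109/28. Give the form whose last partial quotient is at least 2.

[3; 1, 8, 3]

109 = 3·28 + 25
28 = 1·25 + 3
25 = 8·3 + 1
3 = 3·1 + 0  (stop)
So 109/28 = [3; 1, 8, 3].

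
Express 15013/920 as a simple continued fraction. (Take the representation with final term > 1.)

15013 = 16·920 + 293
920 = 3·293 + 41
293 = 7·41 + 6
41 = 6·6 + 5
6 = 1·5 + 1
5 = 5·1 + 0  (stop)
So 15013/920 = [16; 3, 7, 6, 1, 5].

[16; 3, 7, 6, 1, 5]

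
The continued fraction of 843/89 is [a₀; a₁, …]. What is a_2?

8

843 = 9·89 + 42   →  a_0 = 9
89 = 2·42 + 5   →  a_1 = 2
42 = 8·5 + 2   →  a_2 = 8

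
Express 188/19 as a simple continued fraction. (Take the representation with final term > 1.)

[9; 1, 8, 2]

188 = 9*19 + 17
19 = 1*17 + 2
17 = 8*2 + 1
2 = 2*1 + 0  (stop)
So 188/19 = [9; 1, 8, 2].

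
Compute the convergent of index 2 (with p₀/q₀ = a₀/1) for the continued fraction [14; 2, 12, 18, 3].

362/25

Using pₖ = aₖpₖ₋₁ + pₖ₋₂, qₖ = aₖqₖ₋₁ + qₖ₋₂ (with p₋₁=1, p₋₂=0, q₋₁=0, q₋₂=1):
  k=0: a=14, p=14, q=1
  k=1: a=2, p=29, q=2
  k=2: a=12, p=362, q=25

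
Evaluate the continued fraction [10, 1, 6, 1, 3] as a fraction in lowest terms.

337/31

Fold from the inside: start with 3/1.
  1 + 1/3 = 4/3
  6 + 3/4 = 27/4
  1 + 4/27 = 31/27
  10 + 27/31 = 337/31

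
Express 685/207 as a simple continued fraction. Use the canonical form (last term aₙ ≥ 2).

685 = 3·207 + 64
207 = 3·64 + 15
64 = 4·15 + 4
15 = 3·4 + 3
4 = 1·3 + 1
3 = 3·1 + 0  (stop)
So 685/207 = [3; 3, 4, 3, 1, 3].

[3; 3, 4, 3, 1, 3]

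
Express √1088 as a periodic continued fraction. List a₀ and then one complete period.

a₀ = ⌊√1088⌋ = 32.
With m₀=0, d₀=1 and mₖ₊₁ = dₖaₖ − mₖ, dₖ₊₁ = (n − mₖ₊₁²)/dₖ, aₖ₊₁ = ⌊(a₀+mₖ₊₁)/dₖ₊₁⌋:
  k=1: m=32, d=64, a=1
  k=2: m=32, d=1, a=64
d=1 and a=2a₀=64 at k=2, so the next step gives (m, d) = (32, 64) again — its k=1 value — and the period has length 2.

[32; 1, 64]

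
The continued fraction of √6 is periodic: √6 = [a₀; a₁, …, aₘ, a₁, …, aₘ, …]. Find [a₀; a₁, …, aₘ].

a₀ = ⌊√6⌋ = 2.
With m₀=0, d₀=1 and mₖ₊₁ = dₖaₖ − mₖ, dₖ₊₁ = (n − mₖ₊₁²)/dₖ, aₖ₊₁ = ⌊(a₀+mₖ₊₁)/dₖ₊₁⌋:
  k=1: m=2, d=2, a=2
  k=2: m=2, d=1, a=4
d=1 and a=2a₀=4 at k=2, so the next step gives (m, d) = (2, 2) again — its k=1 value — and the period has length 2.

[2; 2, 4]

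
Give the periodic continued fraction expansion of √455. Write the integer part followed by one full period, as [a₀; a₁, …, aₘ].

a₀ = ⌊√455⌋ = 21.
With m₀=0, d₀=1 and mₖ₊₁ = dₖaₖ − mₖ, dₖ₊₁ = (n − mₖ₊₁²)/dₖ, aₖ₊₁ = ⌊(a₀+mₖ₊₁)/dₖ₊₁⌋:
  k=1: m=21, d=14, a=3
  k=2: m=21, d=1, a=42
d=1 and a=2a₀=42 at k=2, so the next step gives (m, d) = (21, 14) again — its k=1 value — and the period has length 2.

[21; 3, 42]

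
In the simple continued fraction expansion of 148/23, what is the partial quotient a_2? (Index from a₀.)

3

148 = 6·23 + 10   →  a_0 = 6
23 = 2·10 + 3   →  a_1 = 2
10 = 3·3 + 1   →  a_2 = 3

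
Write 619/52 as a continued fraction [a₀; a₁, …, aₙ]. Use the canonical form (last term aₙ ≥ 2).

619 = 11·52 + 47
52 = 1·47 + 5
47 = 9·5 + 2
5 = 2·2 + 1
2 = 2·1 + 0  (stop)
So 619/52 = [11; 1, 9, 2, 2].

[11; 1, 9, 2, 2]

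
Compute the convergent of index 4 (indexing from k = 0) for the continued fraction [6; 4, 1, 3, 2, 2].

Using pₖ = aₖpₖ₋₁ + pₖ₋₂, qₖ = aₖqₖ₋₁ + qₖ₋₂ (with p₋₁=1, p₋₂=0, q₋₁=0, q₋₂=1):
  k=0: a=6, p=6, q=1
  k=1: a=4, p=25, q=4
  k=2: a=1, p=31, q=5
  k=3: a=3, p=118, q=19
  k=4: a=2, p=267, q=43

267/43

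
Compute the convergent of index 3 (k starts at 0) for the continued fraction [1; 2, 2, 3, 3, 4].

24/17

Using pₖ = aₖpₖ₋₁ + pₖ₋₂, qₖ = aₖqₖ₋₁ + qₖ₋₂ (with p₋₁=1, p₋₂=0, q₋₁=0, q₋₂=1):
  k=0: a=1, p=1, q=1
  k=1: a=2, p=3, q=2
  k=2: a=2, p=7, q=5
  k=3: a=3, p=24, q=17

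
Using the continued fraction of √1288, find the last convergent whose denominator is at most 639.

√1288 = [35; 1, 7, 1, 70, …] (period length 4).
Convergents:
  p_0/q_0 = 35/1
  p_1/q_1 = 36/1
  p_2/q_2 = 287/8
  p_3/q_3 = 323/9
  p_4/q_4 = 22897/638
  p_5/q_5 = 23220/647
q_4 = 638 ≤ 639 < 647 = q_5, so the answer is 22897/638.

22897/638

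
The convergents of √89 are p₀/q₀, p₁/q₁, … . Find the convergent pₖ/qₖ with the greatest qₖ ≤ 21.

66/7

√89 = [9; 2, 3, 3, 2, 18, …] (period length 5).
Convergents:
  p_0/q_0 = 9/1
  p_1/q_1 = 19/2
  p_2/q_2 = 66/7
  p_3/q_3 = 217/23
q_2 = 7 ≤ 21 < 23 = q_3, so the answer is 66/7.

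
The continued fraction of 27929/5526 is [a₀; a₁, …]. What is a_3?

27929 = 5·5526 + 299   →  a_0 = 5
5526 = 18·299 + 144   →  a_1 = 18
299 = 2·144 + 11   →  a_2 = 2
144 = 13·11 + 1   →  a_3 = 13

13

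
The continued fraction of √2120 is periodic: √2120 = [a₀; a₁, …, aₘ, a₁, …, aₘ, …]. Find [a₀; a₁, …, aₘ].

a₀ = ⌊√2120⌋ = 46.
With m₀=0, d₀=1 and mₖ₊₁ = dₖaₖ − mₖ, dₖ₊₁ = (n − mₖ₊₁²)/dₖ, aₖ₊₁ = ⌊(a₀+mₖ₊₁)/dₖ₊₁⌋:
  k=1: m=46, d=4, a=23
  k=2: m=46, d=1, a=92
d=1 and a=2a₀=92 at k=2, so the next step gives (m, d) = (46, 4) again — its k=1 value — and the period has length 2.

[46; 23, 92]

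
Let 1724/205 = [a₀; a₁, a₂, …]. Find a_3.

1724 = 8·205 + 84   →  a_0 = 8
205 = 2·84 + 37   →  a_1 = 2
84 = 2·37 + 10   →  a_2 = 2
37 = 3·10 + 7   →  a_3 = 3

3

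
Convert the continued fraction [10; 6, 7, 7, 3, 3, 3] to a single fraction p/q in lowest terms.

Fold from the inside: start with 3/1.
  3 + 1/3 = 10/3
  3 + 3/10 = 33/10
  7 + 10/33 = 241/33
  7 + 33/241 = 1720/241
  6 + 241/1720 = 10561/1720
  10 + 1720/10561 = 107330/10561

107330/10561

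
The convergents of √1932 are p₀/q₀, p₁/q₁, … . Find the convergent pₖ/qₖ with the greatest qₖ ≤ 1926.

√1932 = [43; 1, 20, 1, 86, …] (period length 4).
Convergents:
  p_0/q_0 = 43/1
  p_1/q_1 = 44/1
  p_2/q_2 = 923/21
  p_3/q_3 = 967/22
  p_4/q_4 = 84085/1913
  p_5/q_5 = 85052/1935
q_4 = 1913 ≤ 1926 < 1935 = q_5, so the answer is 84085/1913.

84085/1913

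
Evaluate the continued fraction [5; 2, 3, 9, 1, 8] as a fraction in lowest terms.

Fold from the inside: start with 8/1.
  1 + 1/8 = 9/8
  9 + 8/9 = 89/9
  3 + 9/89 = 276/89
  2 + 89/276 = 641/276
  5 + 276/641 = 3481/641

3481/641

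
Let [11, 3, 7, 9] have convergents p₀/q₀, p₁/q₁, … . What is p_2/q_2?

Using pₖ = aₖpₖ₋₁ + pₖ₋₂, qₖ = aₖqₖ₋₁ + qₖ₋₂ (with p₋₁=1, p₋₂=0, q₋₁=0, q₋₂=1):
  k=0: a=11, p=11, q=1
  k=1: a=3, p=34, q=3
  k=2: a=7, p=249, q=22

249/22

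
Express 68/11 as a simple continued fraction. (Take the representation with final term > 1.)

68 = 6*11 + 2
11 = 5*2 + 1
2 = 2*1 + 0  (stop)
So 68/11 = [6; 5, 2].

[6; 5, 2]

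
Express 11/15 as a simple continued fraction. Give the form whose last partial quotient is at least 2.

11 = 0*15 + 11
15 = 1*11 + 4
11 = 2*4 + 3
4 = 1*3 + 1
3 = 3*1 + 0  (stop)
So 11/15 = [0; 1, 2, 1, 3].

[0; 1, 2, 1, 3]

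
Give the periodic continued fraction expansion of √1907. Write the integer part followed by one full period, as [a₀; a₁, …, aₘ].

a₀ = ⌊√1907⌋ = 43.
With m₀=0, d₀=1 and mₖ₊₁ = dₖaₖ − mₖ, dₖ₊₁ = (n − mₖ₊₁²)/dₖ, aₖ₊₁ = ⌊(a₀+mₖ₊₁)/dₖ₊₁⌋:
  k=1: m=43, d=58, a=1
  k=2: m=15, d=29, a=2
  k=3: m=43, d=2, a=43
  k=4: m=43, d=29, a=2
  k=5: m=15, d=58, a=1
  k=6: m=43, d=1, a=86
d=1 and a=2a₀=86 at k=6, so the next step gives (m, d) = (43, 58) again — its k=1 value — and the period has length 6.

[43; 1, 2, 43, 2, 1, 86]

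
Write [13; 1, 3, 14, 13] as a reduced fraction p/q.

Using pₖ = aₖpₖ₋₁ + pₖ₋₂ and qₖ = aₖqₖ₋₁ + qₖ₋₂:
  k=0: a=13, p=13, q=1
  k=1: a=1, p=14, q=1
  k=2: a=3, p=55, q=4
  k=3: a=14, p=784, q=57
  k=4: a=13, p=10247, q=745

10247/745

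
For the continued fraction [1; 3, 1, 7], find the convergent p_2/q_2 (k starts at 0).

5/4

Using pₖ = aₖpₖ₋₁ + pₖ₋₂, qₖ = aₖqₖ₋₁ + qₖ₋₂ (with p₋₁=1, p₋₂=0, q₋₁=0, q₋₂=1):
  k=0: a=1, p=1, q=1
  k=1: a=3, p=4, q=3
  k=2: a=1, p=5, q=4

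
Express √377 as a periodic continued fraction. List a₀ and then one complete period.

a₀ = ⌊√377⌋ = 19.
With m₀=0, d₀=1 and mₖ₊₁ = dₖaₖ − mₖ, dₖ₊₁ = (n − mₖ₊₁²)/dₖ, aₖ₊₁ = ⌊(a₀+mₖ₊₁)/dₖ₊₁⌋:
  k=1: m=19, d=16, a=2
  k=2: m=13, d=13, a=2
  k=3: m=13, d=16, a=2
  k=4: m=19, d=1, a=38
d=1 and a=2a₀=38 at k=4, so the next step gives (m, d) = (19, 16) again — its k=1 value — and the period has length 4.

[19; 2, 2, 2, 38]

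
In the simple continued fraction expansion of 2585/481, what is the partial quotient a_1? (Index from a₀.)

2

2585 = 5·481 + 180   →  a_0 = 5
481 = 2·180 + 121   →  a_1 = 2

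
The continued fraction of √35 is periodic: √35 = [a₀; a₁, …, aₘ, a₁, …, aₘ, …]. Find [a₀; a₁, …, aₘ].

[5; 1, 10]

a₀ = ⌊√35⌋ = 5.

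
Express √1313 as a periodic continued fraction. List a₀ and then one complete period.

a₀ = ⌊√1313⌋ = 36.
With m₀=0, d₀=1 and mₖ₊₁ = dₖaₖ − mₖ, dₖ₊₁ = (n − mₖ₊₁²)/dₖ, aₖ₊₁ = ⌊(a₀+mₖ₊₁)/dₖ₊₁⌋:
  k=1: m=36, d=17, a=4
  k=2: m=32, d=17, a=4
  k=3: m=36, d=1, a=72
d=1 and a=2a₀=72 at k=3, so the next step gives (m, d) = (36, 17) again — its k=1 value — and the period has length 3.

[36; 4, 4, 72]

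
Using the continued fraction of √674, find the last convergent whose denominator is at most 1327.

√674 = [25; 1, 24, 1, 50, …] (period length 4).
Convergents:
  p_0/q_0 = 25/1
  p_1/q_1 = 26/1
  p_2/q_2 = 649/25
  p_3/q_3 = 675/26
  p_4/q_4 = 34399/1325
  p_5/q_5 = 35074/1351
q_4 = 1325 ≤ 1327 < 1351 = q_5, so the answer is 34399/1325.

34399/1325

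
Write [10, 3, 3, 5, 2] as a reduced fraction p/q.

1195/116

Using pₖ = aₖpₖ₋₁ + pₖ₋₂ and qₖ = aₖqₖ₋₁ + qₖ₋₂:
  k=0: a=10, p=10, q=1
  k=1: a=3, p=31, q=3
  k=2: a=3, p=103, q=10
  k=3: a=5, p=546, q=53
  k=4: a=2, p=1195, q=116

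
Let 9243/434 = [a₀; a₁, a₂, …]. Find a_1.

3

9243 = 21·434 + 129   →  a_0 = 21
434 = 3·129 + 47   →  a_1 = 3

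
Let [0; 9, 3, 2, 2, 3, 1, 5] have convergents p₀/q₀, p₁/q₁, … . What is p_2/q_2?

3/28

Using pₖ = aₖpₖ₋₁ + pₖ₋₂, qₖ = aₖqₖ₋₁ + qₖ₋₂ (with p₋₁=1, p₋₂=0, q₋₁=0, q₋₂=1):
  k=0: a=0, p=0, q=1
  k=1: a=9, p=1, q=9
  k=2: a=3, p=3, q=28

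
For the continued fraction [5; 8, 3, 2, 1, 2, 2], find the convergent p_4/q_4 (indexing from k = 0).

Using pₖ = aₖpₖ₋₁ + pₖ₋₂, qₖ = aₖqₖ₋₁ + qₖ₋₂ (with p₋₁=1, p₋₂=0, q₋₁=0, q₋₂=1):
  k=0: a=5, p=5, q=1
  k=1: a=8, p=41, q=8
  k=2: a=3, p=128, q=25
  k=3: a=2, p=297, q=58
  k=4: a=1, p=425, q=83

425/83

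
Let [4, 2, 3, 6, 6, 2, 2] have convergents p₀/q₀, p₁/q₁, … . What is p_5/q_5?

2597/586

Using pₖ = aₖpₖ₋₁ + pₖ₋₂, qₖ = aₖqₖ₋₁ + qₖ₋₂ (with p₋₁=1, p₋₂=0, q₋₁=0, q₋₂=1):
  k=0: a=4, p=4, q=1
  k=1: a=2, p=9, q=2
  k=2: a=3, p=31, q=7
  k=3: a=6, p=195, q=44
  k=4: a=6, p=1201, q=271
  k=5: a=2, p=2597, q=586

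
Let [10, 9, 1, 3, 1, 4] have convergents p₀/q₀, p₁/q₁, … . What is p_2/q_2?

Using pₖ = aₖpₖ₋₁ + pₖ₋₂, qₖ = aₖqₖ₋₁ + qₖ₋₂ (with p₋₁=1, p₋₂=0, q₋₁=0, q₋₂=1):
  k=0: a=10, p=10, q=1
  k=1: a=9, p=91, q=9
  k=2: a=1, p=101, q=10

101/10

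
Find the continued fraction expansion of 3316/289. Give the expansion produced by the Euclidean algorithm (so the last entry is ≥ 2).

3316 = 11×289 + 137
289 = 2×137 + 15
137 = 9×15 + 2
15 = 7×2 + 1
2 = 2×1 + 0  (stop)
So 3316/289 = [11; 2, 9, 7, 2].

[11; 2, 9, 7, 2]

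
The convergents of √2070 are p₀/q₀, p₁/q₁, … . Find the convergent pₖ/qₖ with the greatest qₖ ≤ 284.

√2070 = [45; 2, 90, …] (period length 2).
Convergents:
  p_0/q_0 = 45/1
  p_1/q_1 = 91/2
  p_2/q_2 = 8235/181
  p_3/q_3 = 16561/364
q_2 = 181 ≤ 284 < 364 = q_3, so the answer is 8235/181.

8235/181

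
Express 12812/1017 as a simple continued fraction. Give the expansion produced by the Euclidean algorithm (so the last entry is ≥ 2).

[12; 1, 1, 2, 18, 11]

12812 = 12×1017 + 608
1017 = 1×608 + 409
608 = 1×409 + 199
409 = 2×199 + 11
199 = 18×11 + 1
11 = 11×1 + 0  (stop)
So 12812/1017 = [12; 1, 1, 2, 18, 11].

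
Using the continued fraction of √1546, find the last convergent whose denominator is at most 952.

√1546 = [39; 3, 7, 1, 1, 7, 3, 78, …] (period length 7).
Convergents:
  p_0/q_0 = 39/1
  p_1/q_1 = 118/3
  p_2/q_2 = 865/22
  p_3/q_3 = 983/25
  p_4/q_4 = 1848/47
  p_5/q_5 = 13919/354
  p_6/q_6 = 43605/1109
q_5 = 354 ≤ 952 < 1109 = q_6, so the answer is 13919/354.

13919/354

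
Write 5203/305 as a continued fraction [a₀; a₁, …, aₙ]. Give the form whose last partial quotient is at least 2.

5203 = 17×305 + 18
305 = 16×18 + 17
18 = 1×17 + 1
17 = 17×1 + 0  (stop)
So 5203/305 = [17; 16, 1, 17].

[17; 16, 1, 17]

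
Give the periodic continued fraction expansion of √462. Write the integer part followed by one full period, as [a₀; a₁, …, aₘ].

[21; 2, 42]

a₀ = ⌊√462⌋ = 21.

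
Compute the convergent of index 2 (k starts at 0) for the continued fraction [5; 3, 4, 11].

Using pₖ = aₖpₖ₋₁ + pₖ₋₂, qₖ = aₖqₖ₋₁ + qₖ₋₂ (with p₋₁=1, p₋₂=0, q₋₁=0, q₋₂=1):
  k=0: a=5, p=5, q=1
  k=1: a=3, p=16, q=3
  k=2: a=4, p=69, q=13

69/13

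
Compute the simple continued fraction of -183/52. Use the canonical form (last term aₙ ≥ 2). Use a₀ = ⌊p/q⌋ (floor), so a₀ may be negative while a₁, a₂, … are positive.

-183 = -4·52 + 25
52 = 2·25 + 2
25 = 12·2 + 1
2 = 2·1 + 0  (stop)
So -183/52 = [-4; 2, 12, 2].

[-4; 2, 12, 2]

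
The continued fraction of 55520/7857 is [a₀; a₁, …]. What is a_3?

55520 = 7·7857 + 521   →  a_0 = 7
7857 = 15·521 + 42   →  a_1 = 15
521 = 12·42 + 17   →  a_2 = 12
42 = 2·17 + 8   →  a_3 = 2

2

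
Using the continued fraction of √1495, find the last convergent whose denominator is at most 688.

√1495 = [38; 1, 1, 1, 76, …] (period length 4).
Convergents:
  p_0/q_0 = 38/1
  p_1/q_1 = 39/1
  p_2/q_2 = 77/2
  p_3/q_3 = 116/3
  p_4/q_4 = 8893/230
  p_5/q_5 = 9009/233
  p_6/q_6 = 17902/463
  p_7/q_7 = 26911/696
q_6 = 463 ≤ 688 < 696 = q_7, so the answer is 17902/463.

17902/463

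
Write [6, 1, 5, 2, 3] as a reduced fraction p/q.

Using pₖ = aₖpₖ₋₁ + pₖ₋₂ and qₖ = aₖqₖ₋₁ + qₖ₋₂:
  k=0: a=6, p=6, q=1
  k=1: a=1, p=7, q=1
  k=2: a=5, p=41, q=6
  k=3: a=2, p=89, q=13
  k=4: a=3, p=308, q=45

308/45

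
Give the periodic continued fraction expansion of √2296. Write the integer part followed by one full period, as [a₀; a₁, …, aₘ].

[47; 1, 10, 1, 94]

a₀ = ⌊√2296⌋ = 47.
With m₀=0, d₀=1 and mₖ₊₁ = dₖaₖ − mₖ, dₖ₊₁ = (n − mₖ₊₁²)/dₖ, aₖ₊₁ = ⌊(a₀+mₖ₊₁)/dₖ₊₁⌋:
  k=1: m=47, d=87, a=1
  k=2: m=40, d=8, a=10
  k=3: m=40, d=87, a=1
  k=4: m=47, d=1, a=94
d=1 and a=2a₀=94 at k=4, so the next step gives (m, d) = (47, 87) again — its k=1 value — and the period has length 4.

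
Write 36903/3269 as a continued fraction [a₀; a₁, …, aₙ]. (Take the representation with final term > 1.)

[11; 3, 2, 6, 4, 8, 2]

36903 = 11*3269 + 944
3269 = 3*944 + 437
944 = 2*437 + 70
437 = 6*70 + 17
70 = 4*17 + 2
17 = 8*2 + 1
2 = 2*1 + 0  (stop)
So 36903/3269 = [11; 3, 2, 6, 4, 8, 2].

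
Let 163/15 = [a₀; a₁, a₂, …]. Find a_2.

163 = 10·15 + 13   →  a_0 = 10
15 = 1·13 + 2   →  a_1 = 1
13 = 6·2 + 1   →  a_2 = 6

6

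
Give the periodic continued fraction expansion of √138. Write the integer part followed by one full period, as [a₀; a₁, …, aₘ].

[11; 1, 2, 1, 22]

a₀ = ⌊√138⌋ = 11.
With m₀=0, d₀=1 and mₖ₊₁ = dₖaₖ − mₖ, dₖ₊₁ = (n − mₖ₊₁²)/dₖ, aₖ₊₁ = ⌊(a₀+mₖ₊₁)/dₖ₊₁⌋:
  k=1: m=11, d=17, a=1
  k=2: m=6, d=6, a=2
  k=3: m=6, d=17, a=1
  k=4: m=11, d=1, a=22
d=1 and a=2a₀=22 at k=4, so the next step gives (m, d) = (11, 17) again — its k=1 value — and the period has length 4.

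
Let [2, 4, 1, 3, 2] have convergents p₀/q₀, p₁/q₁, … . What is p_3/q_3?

Using pₖ = aₖpₖ₋₁ + pₖ₋₂, qₖ = aₖqₖ₋₁ + qₖ₋₂ (with p₋₁=1, p₋₂=0, q₋₁=0, q₋₂=1):
  k=0: a=2, p=2, q=1
  k=1: a=4, p=9, q=4
  k=2: a=1, p=11, q=5
  k=3: a=3, p=42, q=19

42/19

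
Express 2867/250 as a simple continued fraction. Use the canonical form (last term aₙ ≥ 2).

[11; 2, 7, 3, 5]

2867 = 11*250 + 117
250 = 2*117 + 16
117 = 7*16 + 5
16 = 3*5 + 1
5 = 5*1 + 0  (stop)
So 2867/250 = [11; 2, 7, 3, 5].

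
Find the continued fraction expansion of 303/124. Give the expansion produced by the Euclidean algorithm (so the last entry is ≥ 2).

[2; 2, 3, 1, 13]

303 = 2×124 + 55
124 = 2×55 + 14
55 = 3×14 + 13
14 = 1×13 + 1
13 = 13×1 + 0  (stop)
So 303/124 = [2; 2, 3, 1, 13].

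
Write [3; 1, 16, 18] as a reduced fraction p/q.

Using pₖ = aₖpₖ₋₁ + pₖ₋₂ and qₖ = aₖqₖ₋₁ + qₖ₋₂:
  k=0: a=3, p=3, q=1
  k=1: a=1, p=4, q=1
  k=2: a=16, p=67, q=17
  k=3: a=18, p=1210, q=307

1210/307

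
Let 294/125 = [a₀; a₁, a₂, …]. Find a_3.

5

294 = 2·125 + 44   →  a_0 = 2
125 = 2·44 + 37   →  a_1 = 2
44 = 1·37 + 7   →  a_2 = 1
37 = 5·7 + 2   →  a_3 = 5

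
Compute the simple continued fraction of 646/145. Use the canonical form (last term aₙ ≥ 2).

646 = 4*145 + 66
145 = 2*66 + 13
66 = 5*13 + 1
13 = 13*1 + 0  (stop)
So 646/145 = [4; 2, 5, 13].

[4; 2, 5, 13]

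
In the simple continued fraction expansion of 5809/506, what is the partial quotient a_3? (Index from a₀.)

5809 = 11·506 + 243   →  a_0 = 11
506 = 2·243 + 20   →  a_1 = 2
243 = 12·20 + 3   →  a_2 = 12
20 = 6·3 + 2   →  a_3 = 6

6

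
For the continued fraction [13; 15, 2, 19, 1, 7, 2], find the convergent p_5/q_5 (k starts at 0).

Using pₖ = aₖpₖ₋₁ + pₖ₋₂, qₖ = aₖqₖ₋₁ + qₖ₋₂ (with p₋₁=1, p₋₂=0, q₋₁=0, q₋₂=1):
  k=0: a=13, p=13, q=1
  k=1: a=15, p=196, q=15
  k=2: a=2, p=405, q=31
  k=3: a=19, p=7891, q=604
  k=4: a=1, p=8296, q=635
  k=5: a=7, p=65963, q=5049

65963/5049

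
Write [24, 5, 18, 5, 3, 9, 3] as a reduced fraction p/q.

Using pₖ = aₖpₖ₋₁ + pₖ₋₂ and qₖ = aₖqₖ₋₁ + qₖ₋₂:
  k=0: a=24, p=24, q=1
  k=1: a=5, p=121, q=5
  k=2: a=18, p=2202, q=91
  k=3: a=5, p=11131, q=460
  k=4: a=3, p=35595, q=1471
  k=5: a=9, p=331486, q=13699
  k=6: a=3, p=1030053, q=42568

1030053/42568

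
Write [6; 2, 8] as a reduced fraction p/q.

110/17

Using pₖ = aₖpₖ₋₁ + pₖ₋₂ and qₖ = aₖqₖ₋₁ + qₖ₋₂:
  k=0: a=6, p=6, q=1
  k=1: a=2, p=13, q=2
  k=2: a=8, p=110, q=17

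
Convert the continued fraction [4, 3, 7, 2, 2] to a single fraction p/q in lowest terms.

Fold from the inside: start with 2/1.
  2 + 1/2 = 5/2
  7 + 2/5 = 37/5
  3 + 5/37 = 116/37
  4 + 37/116 = 501/116

501/116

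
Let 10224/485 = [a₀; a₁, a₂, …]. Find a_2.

2

10224 = 21·485 + 39   →  a_0 = 21
485 = 12·39 + 17   →  a_1 = 12
39 = 2·17 + 5   →  a_2 = 2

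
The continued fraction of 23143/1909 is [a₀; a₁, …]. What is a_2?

8

23143 = 12·1909 + 235   →  a_0 = 12
1909 = 8·235 + 29   →  a_1 = 8
235 = 8·29 + 3   →  a_2 = 8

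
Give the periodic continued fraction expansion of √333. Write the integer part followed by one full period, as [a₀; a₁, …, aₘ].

a₀ = ⌊√333⌋ = 18.
With m₀=0, d₀=1 and mₖ₊₁ = dₖaₖ − mₖ, dₖ₊₁ = (n − mₖ₊₁²)/dₖ, aₖ₊₁ = ⌊(a₀+mₖ₊₁)/dₖ₊₁⌋:
  k=1: m=18, d=9, a=4
  k=2: m=18, d=1, a=36
d=1 and a=2a₀=36 at k=2, so the next step gives (m, d) = (18, 9) again — its k=1 value — and the period has length 2.

[18; 4, 36]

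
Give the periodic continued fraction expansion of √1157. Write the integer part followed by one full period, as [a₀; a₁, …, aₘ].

[34; 68]

a₀ = ⌊√1157⌋ = 34.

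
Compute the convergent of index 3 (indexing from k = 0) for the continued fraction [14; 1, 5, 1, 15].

Using pₖ = aₖpₖ₋₁ + pₖ₋₂, qₖ = aₖqₖ₋₁ + qₖ₋₂ (with p₋₁=1, p₋₂=0, q₋₁=0, q₋₂=1):
  k=0: a=14, p=14, q=1
  k=1: a=1, p=15, q=1
  k=2: a=5, p=89, q=6
  k=3: a=1, p=104, q=7

104/7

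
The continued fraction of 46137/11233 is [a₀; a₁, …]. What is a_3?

9

46137 = 4·11233 + 1205   →  a_0 = 4
11233 = 9·1205 + 388   →  a_1 = 9
1205 = 3·388 + 41   →  a_2 = 3
388 = 9·41 + 19   →  a_3 = 9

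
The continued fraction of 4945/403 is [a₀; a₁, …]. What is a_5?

4945 = 12·403 + 109   →  a_0 = 12
403 = 3·109 + 76   →  a_1 = 3
109 = 1·76 + 33   →  a_2 = 1
76 = 2·33 + 10   →  a_3 = 2
33 = 3·10 + 3   →  a_4 = 3
10 = 3·3 + 1   →  a_5 = 3

3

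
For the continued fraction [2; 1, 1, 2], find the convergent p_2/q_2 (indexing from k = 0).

Using pₖ = aₖpₖ₋₁ + pₖ₋₂, qₖ = aₖqₖ₋₁ + qₖ₋₂ (with p₋₁=1, p₋₂=0, q₋₁=0, q₋₂=1):
  k=0: a=2, p=2, q=1
  k=1: a=1, p=3, q=1
  k=2: a=1, p=5, q=2

5/2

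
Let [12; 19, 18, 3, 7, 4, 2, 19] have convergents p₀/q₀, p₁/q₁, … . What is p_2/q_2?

4134/343

Using pₖ = aₖpₖ₋₁ + pₖ₋₂, qₖ = aₖqₖ₋₁ + qₖ₋₂ (with p₋₁=1, p₋₂=0, q₋₁=0, q₋₂=1):
  k=0: a=12, p=12, q=1
  k=1: a=19, p=229, q=19
  k=2: a=18, p=4134, q=343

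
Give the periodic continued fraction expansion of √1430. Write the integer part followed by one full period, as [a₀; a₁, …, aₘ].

[37; 1, 4, 2, 2, 2, 4, 1, 74]

a₀ = ⌊√1430⌋ = 37.
With m₀=0, d₀=1 and mₖ₊₁ = dₖaₖ − mₖ, dₖ₊₁ = (n − mₖ₊₁²)/dₖ, aₖ₊₁ = ⌊(a₀+mₖ₊₁)/dₖ₊₁⌋:
  k=1: m=37, d=61, a=1
  k=2: m=24, d=14, a=4
  k=3: m=32, d=29, a=2
  k=4: m=26, d=26, a=2
  k=5: m=26, d=29, a=2
  k=6: m=32, d=14, a=4
  k=7: m=24, d=61, a=1
  k=8: m=37, d=1, a=74
d=1 and a=2a₀=74 at k=8, so the next step gives (m, d) = (37, 61) again — its k=1 value — and the period has length 8.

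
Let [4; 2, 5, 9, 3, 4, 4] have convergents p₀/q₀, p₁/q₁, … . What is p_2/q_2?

49/11

Using pₖ = aₖpₖ₋₁ + pₖ₋₂, qₖ = aₖqₖ₋₁ + qₖ₋₂ (with p₋₁=1, p₋₂=0, q₋₁=0, q₋₂=1):
  k=0: a=4, p=4, q=1
  k=1: a=2, p=9, q=2
  k=2: a=5, p=49, q=11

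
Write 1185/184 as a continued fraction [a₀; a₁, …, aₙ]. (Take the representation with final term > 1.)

1185 = 6*184 + 81
184 = 2*81 + 22
81 = 3*22 + 15
22 = 1*15 + 7
15 = 2*7 + 1
7 = 7*1 + 0  (stop)
So 1185/184 = [6; 2, 3, 1, 2, 7].

[6; 2, 3, 1, 2, 7]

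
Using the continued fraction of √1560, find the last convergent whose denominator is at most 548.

√1560 = [39; 2, 78, …] (period length 2).
Convergents:
  p_0/q_0 = 39/1
  p_1/q_1 = 79/2
  p_2/q_2 = 6201/157
  p_3/q_3 = 12481/316
  p_4/q_4 = 979719/24805
q_3 = 316 ≤ 548 < 24805 = q_4, so the answer is 12481/316.

12481/316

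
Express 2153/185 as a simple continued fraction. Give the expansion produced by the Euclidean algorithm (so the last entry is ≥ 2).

[11; 1, 1, 1, 3, 5, 3]

2153 = 11×185 + 118
185 = 1×118 + 67
118 = 1×67 + 51
67 = 1×51 + 16
51 = 3×16 + 3
16 = 5×3 + 1
3 = 3×1 + 0  (stop)
So 2153/185 = [11; 1, 1, 1, 3, 5, 3].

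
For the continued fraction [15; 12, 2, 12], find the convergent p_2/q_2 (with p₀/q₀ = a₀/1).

Using pₖ = aₖpₖ₋₁ + pₖ₋₂, qₖ = aₖqₖ₋₁ + qₖ₋₂ (with p₋₁=1, p₋₂=0, q₋₁=0, q₋₂=1):
  k=0: a=15, p=15, q=1
  k=1: a=12, p=181, q=12
  k=2: a=2, p=377, q=25

377/25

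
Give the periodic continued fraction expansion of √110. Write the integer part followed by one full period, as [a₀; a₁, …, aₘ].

[10; 2, 20]

a₀ = ⌊√110⌋ = 10.
With m₀=0, d₀=1 and mₖ₊₁ = dₖaₖ − mₖ, dₖ₊₁ = (n − mₖ₊₁²)/dₖ, aₖ₊₁ = ⌊(a₀+mₖ₊₁)/dₖ₊₁⌋:
  k=1: m=10, d=10, a=2
  k=2: m=10, d=1, a=20
d=1 and a=2a₀=20 at k=2, so the next step gives (m, d) = (10, 10) again — its k=1 value — and the period has length 2.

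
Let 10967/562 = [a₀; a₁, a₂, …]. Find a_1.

1

10967 = 19·562 + 289   →  a_0 = 19
562 = 1·289 + 273   →  a_1 = 1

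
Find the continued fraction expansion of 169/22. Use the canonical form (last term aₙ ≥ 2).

[7; 1, 2, 7]

169 = 7·22 + 15
22 = 1·15 + 7
15 = 2·7 + 1
7 = 7·1 + 0  (stop)
So 169/22 = [7; 1, 2, 7].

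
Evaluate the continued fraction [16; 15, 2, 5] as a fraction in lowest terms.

2731/170

Fold from the inside: start with 5/1.
  2 + 1/5 = 11/5
  15 + 5/11 = 170/11
  16 + 11/170 = 2731/170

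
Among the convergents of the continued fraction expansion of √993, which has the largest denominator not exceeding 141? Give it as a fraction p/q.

2647/84

√993 = [31; 1, 1, 20, 1, 1, 62, …] (period length 6).
Convergents:
  p_0/q_0 = 31/1
  p_1/q_1 = 32/1
  p_2/q_2 = 63/2
  p_3/q_3 = 1292/41
  p_4/q_4 = 1355/43
  p_5/q_5 = 2647/84
  p_6/q_6 = 165469/5251
q_5 = 84 ≤ 141 < 5251 = q_6, so the answer is 2647/84.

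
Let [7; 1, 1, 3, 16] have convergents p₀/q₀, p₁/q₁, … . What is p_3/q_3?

Using pₖ = aₖpₖ₋₁ + pₖ₋₂, qₖ = aₖqₖ₋₁ + qₖ₋₂ (with p₋₁=1, p₋₂=0, q₋₁=0, q₋₂=1):
  k=0: a=7, p=7, q=1
  k=1: a=1, p=8, q=1
  k=2: a=1, p=15, q=2
  k=3: a=3, p=53, q=7

53/7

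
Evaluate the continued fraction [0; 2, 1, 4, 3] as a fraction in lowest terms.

16/45

Fold from the inside: start with 3/1.
  4 + 1/3 = 13/3
  1 + 3/13 = 16/13
  2 + 13/16 = 45/16
  0 + 16/45 = 16/45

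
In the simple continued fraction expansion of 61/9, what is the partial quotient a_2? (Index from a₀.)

3

61 = 6·9 + 7   →  a_0 = 6
9 = 1·7 + 2   →  a_1 = 1
7 = 3·2 + 1   →  a_2 = 3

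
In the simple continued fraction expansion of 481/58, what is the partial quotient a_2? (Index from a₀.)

2

481 = 8·58 + 17   →  a_0 = 8
58 = 3·17 + 7   →  a_1 = 3
17 = 2·7 + 3   →  a_2 = 2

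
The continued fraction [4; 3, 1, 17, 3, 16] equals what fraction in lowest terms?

15070/3543

Using pₖ = aₖpₖ₋₁ + pₖ₋₂ and qₖ = aₖqₖ₋₁ + qₖ₋₂:
  k=0: a=4, p=4, q=1
  k=1: a=3, p=13, q=3
  k=2: a=1, p=17, q=4
  k=3: a=17, p=302, q=71
  k=4: a=3, p=923, q=217
  k=5: a=16, p=15070, q=3543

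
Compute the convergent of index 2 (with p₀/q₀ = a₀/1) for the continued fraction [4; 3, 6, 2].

82/19

Using pₖ = aₖpₖ₋₁ + pₖ₋₂, qₖ = aₖqₖ₋₁ + qₖ₋₂ (with p₋₁=1, p₋₂=0, q₋₁=0, q₋₂=1):
  k=0: a=4, p=4, q=1
  k=1: a=3, p=13, q=3
  k=2: a=6, p=82, q=19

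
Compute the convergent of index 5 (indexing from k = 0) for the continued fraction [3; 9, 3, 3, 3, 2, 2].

Using pₖ = aₖpₖ₋₁ + pₖ₋₂, qₖ = aₖqₖ₋₁ + qₖ₋₂ (with p₋₁=1, p₋₂=0, q₋₁=0, q₋₂=1):
  k=0: a=3, p=3, q=1
  k=1: a=9, p=28, q=9
  k=2: a=3, p=87, q=28
  k=3: a=3, p=289, q=93
  k=4: a=3, p=954, q=307
  k=5: a=2, p=2197, q=707

2197/707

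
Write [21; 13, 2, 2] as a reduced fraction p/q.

Using pₖ = aₖpₖ₋₁ + pₖ₋₂ and qₖ = aₖqₖ₋₁ + qₖ₋₂:
  k=0: a=21, p=21, q=1
  k=1: a=13, p=274, q=13
  k=2: a=2, p=569, q=27
  k=3: a=2, p=1412, q=67

1412/67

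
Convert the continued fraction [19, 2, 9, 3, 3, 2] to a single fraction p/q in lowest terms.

8783/451

Using pₖ = aₖpₖ₋₁ + pₖ₋₂ and qₖ = aₖqₖ₋₁ + qₖ₋₂:
  k=0: a=19, p=19, q=1
  k=1: a=2, p=39, q=2
  k=2: a=9, p=370, q=19
  k=3: a=3, p=1149, q=59
  k=4: a=3, p=3817, q=196
  k=5: a=2, p=8783, q=451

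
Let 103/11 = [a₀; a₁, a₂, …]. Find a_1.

2

103 = 9·11 + 4   →  a_0 = 9
11 = 2·4 + 3   →  a_1 = 2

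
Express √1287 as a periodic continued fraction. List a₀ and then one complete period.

a₀ = ⌊√1287⌋ = 35.
With m₀=0, d₀=1 and mₖ₊₁ = dₖaₖ − mₖ, dₖ₊₁ = (n − mₖ₊₁²)/dₖ, aₖ₊₁ = ⌊(a₀+mₖ₊₁)/dₖ₊₁⌋:
  k=1: m=35, d=62, a=1
  k=2: m=27, d=9, a=6
  k=3: m=27, d=62, a=1
  k=4: m=35, d=1, a=70
d=1 and a=2a₀=70 at k=4, so the next step gives (m, d) = (35, 62) again — its k=1 value — and the period has length 4.

[35; 1, 6, 1, 70]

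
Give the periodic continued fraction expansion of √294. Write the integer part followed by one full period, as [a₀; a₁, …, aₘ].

[17; 6, 1, 4, 1, 6, 34]

a₀ = ⌊√294⌋ = 17.
With m₀=0, d₀=1 and mₖ₊₁ = dₖaₖ − mₖ, dₖ₊₁ = (n − mₖ₊₁²)/dₖ, aₖ₊₁ = ⌊(a₀+mₖ₊₁)/dₖ₊₁⌋:
  k=1: m=17, d=5, a=6
  k=2: m=13, d=25, a=1
  k=3: m=12, d=6, a=4
  k=4: m=12, d=25, a=1
  k=5: m=13, d=5, a=6
  k=6: m=17, d=1, a=34
d=1 and a=2a₀=34 at k=6, so the next step gives (m, d) = (17, 5) again — its k=1 value — and the period has length 6.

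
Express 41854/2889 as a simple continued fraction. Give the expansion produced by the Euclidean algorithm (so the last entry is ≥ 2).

41854 = 14·2889 + 1408
2889 = 2·1408 + 73
1408 = 19·73 + 21
73 = 3·21 + 10
21 = 2·10 + 1
10 = 10·1 + 0  (stop)
So 41854/2889 = [14; 2, 19, 3, 2, 10].

[14; 2, 19, 3, 2, 10]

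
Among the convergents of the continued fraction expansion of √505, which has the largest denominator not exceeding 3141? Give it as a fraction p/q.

√505 = [22; 2, 8, 2, 44, …] (period length 4).
Convergents:
  p_0/q_0 = 22/1
  p_1/q_1 = 45/2
  p_2/q_2 = 382/17
  p_3/q_3 = 809/36
  p_4/q_4 = 35978/1601
  p_5/q_5 = 72765/3238
q_4 = 1601 ≤ 3141 < 3238 = q_5, so the answer is 35978/1601.

35978/1601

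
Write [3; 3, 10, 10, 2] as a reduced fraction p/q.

Using pₖ = aₖpₖ₋₁ + pₖ₋₂ and qₖ = aₖqₖ₋₁ + qₖ₋₂:
  k=0: a=3, p=3, q=1
  k=1: a=3, p=10, q=3
  k=2: a=10, p=103, q=31
  k=3: a=10, p=1040, q=313
  k=4: a=2, p=2183, q=657

2183/657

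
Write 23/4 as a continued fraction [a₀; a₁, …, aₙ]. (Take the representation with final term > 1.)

23 = 5*4 + 3
4 = 1*3 + 1
3 = 3*1 + 0  (stop)
So 23/4 = [5; 1, 3].

[5; 1, 3]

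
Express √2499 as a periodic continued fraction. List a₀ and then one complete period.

a₀ = ⌊√2499⌋ = 49.
With m₀=0, d₀=1 and mₖ₊₁ = dₖaₖ − mₖ, dₖ₊₁ = (n − mₖ₊₁²)/dₖ, aₖ₊₁ = ⌊(a₀+mₖ₊₁)/dₖ₊₁⌋:
  k=1: m=49, d=98, a=1
  k=2: m=49, d=1, a=98
d=1 and a=2a₀=98 at k=2, so the next step gives (m, d) = (49, 98) again — its k=1 value — and the period has length 2.

[49; 1, 98]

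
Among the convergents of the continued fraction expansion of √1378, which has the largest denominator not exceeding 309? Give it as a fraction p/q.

5197/140

√1378 = [37; 8, 4, 4, 8, 74, …] (period length 5).
Convergents:
  p_0/q_0 = 37/1
  p_1/q_1 = 297/8
  p_2/q_2 = 1225/33
  p_3/q_3 = 5197/140
  p_4/q_4 = 42801/1153
q_3 = 140 ≤ 309 < 1153 = q_4, so the answer is 5197/140.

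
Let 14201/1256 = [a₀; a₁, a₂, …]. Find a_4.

14201 = 11·1256 + 385   →  a_0 = 11
1256 = 3·385 + 101   →  a_1 = 3
385 = 3·101 + 82   →  a_2 = 3
101 = 1·82 + 19   →  a_3 = 1
82 = 4·19 + 6   →  a_4 = 4

4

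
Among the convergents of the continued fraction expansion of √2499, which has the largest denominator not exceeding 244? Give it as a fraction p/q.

√2499 = [49; 1, 98, …] (period length 2).
Convergents:
  p_0/q_0 = 49/1
  p_1/q_1 = 50/1
  p_2/q_2 = 4949/99
  p_3/q_3 = 4999/100
  p_4/q_4 = 494851/9899
q_3 = 100 ≤ 244 < 9899 = q_4, so the answer is 4999/100.

4999/100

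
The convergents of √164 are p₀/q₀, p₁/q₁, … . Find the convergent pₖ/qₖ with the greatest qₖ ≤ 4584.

√164 = [12; 1, 4, 6, 4, 1, 24, …] (period length 6).
Convergents:
  p_0/q_0 = 12/1
  p_1/q_1 = 13/1
  p_2/q_2 = 64/5
  p_3/q_3 = 397/31
  p_4/q_4 = 1652/129
  p_5/q_5 = 2049/160
  p_6/q_6 = 50828/3969
  p_7/q_7 = 52877/4129
  p_8/q_8 = 262336/20485
q_7 = 4129 ≤ 4584 < 20485 = q_8, so the answer is 52877/4129.

52877/4129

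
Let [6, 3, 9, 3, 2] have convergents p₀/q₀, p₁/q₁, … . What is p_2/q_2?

Using pₖ = aₖpₖ₋₁ + pₖ₋₂, qₖ = aₖqₖ₋₁ + qₖ₋₂ (with p₋₁=1, p₋₂=0, q₋₁=0, q₋₂=1):
  k=0: a=6, p=6, q=1
  k=1: a=3, p=19, q=3
  k=2: a=9, p=177, q=28

177/28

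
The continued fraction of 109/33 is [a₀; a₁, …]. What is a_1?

3

109 = 3·33 + 10   →  a_0 = 3
33 = 3·10 + 3   →  a_1 = 3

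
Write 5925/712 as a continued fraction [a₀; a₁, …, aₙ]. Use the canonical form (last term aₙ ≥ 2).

5925 = 8*712 + 229
712 = 3*229 + 25
229 = 9*25 + 4
25 = 6*4 + 1
4 = 4*1 + 0  (stop)
So 5925/712 = [8; 3, 9, 6, 4].

[8; 3, 9, 6, 4]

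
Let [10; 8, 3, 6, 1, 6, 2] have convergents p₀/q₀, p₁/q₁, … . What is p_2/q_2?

Using pₖ = aₖpₖ₋₁ + pₖ₋₂, qₖ = aₖqₖ₋₁ + qₖ₋₂ (with p₋₁=1, p₋₂=0, q₋₁=0, q₋₂=1):
  k=0: a=10, p=10, q=1
  k=1: a=8, p=81, q=8
  k=2: a=3, p=253, q=25

253/25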